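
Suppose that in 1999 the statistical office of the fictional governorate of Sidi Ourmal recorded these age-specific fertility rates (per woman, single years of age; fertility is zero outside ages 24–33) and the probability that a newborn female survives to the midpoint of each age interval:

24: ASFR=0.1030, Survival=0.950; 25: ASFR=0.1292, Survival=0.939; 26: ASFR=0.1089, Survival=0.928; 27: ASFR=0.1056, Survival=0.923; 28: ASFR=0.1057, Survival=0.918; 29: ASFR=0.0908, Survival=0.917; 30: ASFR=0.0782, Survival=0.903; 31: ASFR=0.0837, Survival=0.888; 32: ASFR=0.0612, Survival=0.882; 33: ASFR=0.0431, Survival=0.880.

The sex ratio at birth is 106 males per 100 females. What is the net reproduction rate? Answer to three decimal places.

Proportion female at birth = 100 / (100 + 106) = 0.48544.
Weighting each age-specific rate by interval width and survival:
  24: 1 × 0.1030 × 0.950 = 0.09785
  25: 1 × 0.1292 × 0.939 = 0.12132
  26: 1 × 0.1089 × 0.928 = 0.10106
  27: 1 × 0.1056 × 0.923 = 0.09747
  28: 1 × 0.1057 × 0.918 = 0.09703
  29: 1 × 0.0908 × 0.917 = 0.08326
  30: 1 × 0.0782 × 0.903 = 0.07061
  31: 1 × 0.0837 × 0.888 = 0.07433
  32: 1 × 0.0612 × 0.882 = 0.05398
  33: 1 × 0.0431 × 0.880 = 0.03793
Sum = 0.83484
NRR = 0.48544 × 0.83484 = 0.40526

0.405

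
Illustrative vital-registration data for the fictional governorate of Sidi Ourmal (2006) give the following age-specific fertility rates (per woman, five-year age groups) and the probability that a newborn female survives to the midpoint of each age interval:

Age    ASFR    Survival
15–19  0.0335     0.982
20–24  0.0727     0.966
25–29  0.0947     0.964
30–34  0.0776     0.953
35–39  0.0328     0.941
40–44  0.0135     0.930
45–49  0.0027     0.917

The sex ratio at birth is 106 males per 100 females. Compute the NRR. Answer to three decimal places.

Proportion female at birth = 100 / (100 + 106) = 0.48544.
Each age group contributes 5 × ASFR × survival:
  15–19: 5 × 0.0335 × 0.982 = 0.16449
  20–24: 5 × 0.0727 × 0.966 = 0.35114
  25–29: 5 × 0.0947 × 0.964 = 0.45645
  30–34: 5 × 0.0776 × 0.953 = 0.36976
  35–39: 5 × 0.0328 × 0.941 = 0.15432
  40–44: 5 × 0.0135 × 0.930 = 0.06278
  45–49: 5 × 0.0027 × 0.917 = 0.01238
Sum = 1.57132
NRR = 0.48544 × 1.57132 = 0.76278

0.763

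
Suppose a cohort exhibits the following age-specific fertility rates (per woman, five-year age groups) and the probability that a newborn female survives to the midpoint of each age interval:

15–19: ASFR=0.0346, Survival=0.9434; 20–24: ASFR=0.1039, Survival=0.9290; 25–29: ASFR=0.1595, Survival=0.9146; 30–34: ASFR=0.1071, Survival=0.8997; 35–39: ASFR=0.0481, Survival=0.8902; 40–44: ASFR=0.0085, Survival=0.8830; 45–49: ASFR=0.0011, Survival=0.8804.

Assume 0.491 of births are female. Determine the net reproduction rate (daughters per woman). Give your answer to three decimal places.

Proportion female at birth = 0.491.
Each age group contributes 5 × ASFR × survival:
  15–19: 5 × 0.0346 × 0.9434 = 0.16321
  20–24: 5 × 0.1039 × 0.9290 = 0.48262
  25–29: 5 × 0.1595 × 0.9146 = 0.72939
  30–34: 5 × 0.1071 × 0.8997 = 0.48179
  35–39: 5 × 0.0481 × 0.8902 = 0.21409
  40–44: 5 × 0.0085 × 0.8830 = 0.03753
  45–49: 5 × 0.0011 × 0.8804 = 0.00484
Sum = 2.11347
NRR = 0.491 × 2.11347 = 1.03771
With NRR above 1 the population is above replacement fertility.

1.038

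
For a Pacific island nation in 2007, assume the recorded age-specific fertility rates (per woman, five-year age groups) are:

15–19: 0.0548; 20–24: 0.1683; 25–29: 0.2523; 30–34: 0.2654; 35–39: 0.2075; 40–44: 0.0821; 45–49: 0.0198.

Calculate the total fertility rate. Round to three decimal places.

Sum of ASFRs = 0.0548 + 0.1683 + 0.2523 + 0.2654 + 0.2075 + 0.0821 + 0.0198 = 1.0502
TFR = 5 × 1.0502 = 5.251

5.251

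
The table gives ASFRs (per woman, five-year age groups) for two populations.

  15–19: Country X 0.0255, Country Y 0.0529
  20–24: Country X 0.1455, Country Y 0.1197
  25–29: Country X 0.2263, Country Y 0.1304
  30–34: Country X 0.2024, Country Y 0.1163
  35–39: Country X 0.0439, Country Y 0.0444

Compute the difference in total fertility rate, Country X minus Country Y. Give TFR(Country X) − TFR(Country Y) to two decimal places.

Country X:
  Sum of ASFRs = 0.0255 + 0.1455 + 0.2263 + 0.2024 + 0.0439 = 0.6436
  TFR = 5 × 0.6436 = 3.218
Country Y:
  Sum of ASFRs = 0.0529 + 0.1197 + 0.1304 + 0.1163 + 0.0444 = 0.4637
  TFR = 5 × 0.4637 = 2.3185
Difference = 3.218 − 2.3185 = 0.8995

0.90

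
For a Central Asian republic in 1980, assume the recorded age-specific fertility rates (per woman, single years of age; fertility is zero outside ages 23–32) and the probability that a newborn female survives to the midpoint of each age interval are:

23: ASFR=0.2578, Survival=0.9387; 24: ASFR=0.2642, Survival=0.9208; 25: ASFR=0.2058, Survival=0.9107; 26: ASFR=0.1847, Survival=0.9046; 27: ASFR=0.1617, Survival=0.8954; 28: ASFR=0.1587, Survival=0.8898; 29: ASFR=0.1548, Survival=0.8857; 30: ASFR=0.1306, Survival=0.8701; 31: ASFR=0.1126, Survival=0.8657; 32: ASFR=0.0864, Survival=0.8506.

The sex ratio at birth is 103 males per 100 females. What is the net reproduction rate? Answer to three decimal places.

Proportion female at birth = 100 / (100 + 103) = 0.49261.
Per-age-group product (1 × ASFR × survival probability):
  23: 1 × 0.2578 × 0.9387 = 0.24200
  24: 1 × 0.2642 × 0.9208 = 0.24328
  25: 1 × 0.2058 × 0.9107 = 0.18742
  26: 1 × 0.1847 × 0.9046 = 0.16708
  27: 1 × 0.1617 × 0.8954 = 0.14479
  28: 1 × 0.1587 × 0.8898 = 0.14121
  29: 1 × 0.1548 × 0.8857 = 0.13711
  30: 1 × 0.1306 × 0.8701 = 0.11364
  31: 1 × 0.1126 × 0.8657 = 0.09748
  32: 1 × 0.0864 × 0.8506 = 0.07349
Sum = 1.54750
NRR = 0.49261 × 1.54750 = 0.76231

0.762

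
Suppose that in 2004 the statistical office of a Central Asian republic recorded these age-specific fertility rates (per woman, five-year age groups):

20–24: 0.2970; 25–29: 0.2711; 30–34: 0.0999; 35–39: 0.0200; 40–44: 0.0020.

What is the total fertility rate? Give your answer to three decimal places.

3.450

Sum of ASFRs = 0.2970 + 0.2711 + 0.0999 + 0.0200 + 0.0020 = 0.6900
TFR = 5 × 0.6900 = 3.45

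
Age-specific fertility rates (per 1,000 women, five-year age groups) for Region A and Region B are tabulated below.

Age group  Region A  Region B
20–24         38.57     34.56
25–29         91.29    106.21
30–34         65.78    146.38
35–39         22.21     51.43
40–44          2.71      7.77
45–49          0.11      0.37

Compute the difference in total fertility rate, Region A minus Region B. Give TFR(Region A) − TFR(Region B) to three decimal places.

Region A:
  Sum of ASFRs = 38.57 + 91.29 + 65.78 + 22.21 + 2.71 + 0.11 = 220.67
  TFR = 5 × 220.67 / 1000 = 1.10335
Region B:
  Sum of ASFRs = 34.56 + 106.21 + 146.38 + 51.43 + 7.77 + 0.37 = 346.72
  TFR = 5 × 346.72 / 1000 = 1.7336
Difference = 1.10335 − 1.7336 = -0.63025

-0.630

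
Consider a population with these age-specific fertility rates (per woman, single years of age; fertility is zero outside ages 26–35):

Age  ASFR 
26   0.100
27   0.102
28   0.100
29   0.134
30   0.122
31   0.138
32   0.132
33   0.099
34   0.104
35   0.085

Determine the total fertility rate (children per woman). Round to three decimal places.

1.116

Sum of ASFRs = 0.100 + 0.102 + 0.100 + 0.134 + 0.122 + 0.138 + 0.132 + 0.099 + 0.104 + 0.085 = 1.116
TFR = 1.116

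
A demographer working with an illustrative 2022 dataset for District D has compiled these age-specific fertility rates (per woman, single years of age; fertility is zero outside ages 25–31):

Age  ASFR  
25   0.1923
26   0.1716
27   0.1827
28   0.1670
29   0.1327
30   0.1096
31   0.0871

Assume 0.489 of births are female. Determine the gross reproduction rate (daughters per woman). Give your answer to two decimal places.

Proportion female at birth = 0.489.
Sum of ASFRs = 0.1923 + 0.1716 + 0.1827 + 0.1670 + 0.1327 + 0.1096 + 0.0871 = 1.0430
TFR = 1.043
GRR = 0.489 × 1.043 = 0.51003

0.51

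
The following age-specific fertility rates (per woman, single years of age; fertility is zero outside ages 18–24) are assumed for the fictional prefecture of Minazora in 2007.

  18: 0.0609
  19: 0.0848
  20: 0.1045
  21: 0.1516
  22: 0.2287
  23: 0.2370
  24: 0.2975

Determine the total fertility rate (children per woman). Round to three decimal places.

Sum of ASFRs = 0.0609 + 0.0848 + 0.1045 + 0.1516 + 0.2287 + 0.2370 + 0.2975 = 1.1650
TFR = 1.165

1.165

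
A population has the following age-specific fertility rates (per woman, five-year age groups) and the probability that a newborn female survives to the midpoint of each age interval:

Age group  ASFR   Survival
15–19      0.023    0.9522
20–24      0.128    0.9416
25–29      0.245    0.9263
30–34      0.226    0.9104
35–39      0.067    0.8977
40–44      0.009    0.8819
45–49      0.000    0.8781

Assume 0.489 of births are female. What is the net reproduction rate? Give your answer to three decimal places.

Proportion female at birth = 0.489.
Each age group contributes 5 × ASFR × survival:
  15–19: 5 × 0.023 × 0.9522 = 0.10950
  20–24: 5 × 0.128 × 0.9416 = 0.60262
  25–29: 5 × 0.245 × 0.9263 = 1.13472
  30–34: 5 × 0.226 × 0.9104 = 1.02875
  35–39: 5 × 0.067 × 0.8977 = 0.30073
  40–44: 5 × 0.009 × 0.8819 = 0.03969
  45–49: 5 × 0.000 × 0.8781 = 0.00000
Sum = 3.21601
NRR = 0.489 × 3.21601 = 1.57263

1.573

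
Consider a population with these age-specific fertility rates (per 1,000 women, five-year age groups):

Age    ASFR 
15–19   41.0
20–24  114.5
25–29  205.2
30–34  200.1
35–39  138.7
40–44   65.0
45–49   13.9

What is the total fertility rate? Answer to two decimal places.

Sum of ASFRs = 41.0 + 114.5 + 205.2 + 200.1 + 138.7 + 65.0 + 13.9 = 778.4
TFR = 5 × 778.4 / 1000 = 3.892

3.89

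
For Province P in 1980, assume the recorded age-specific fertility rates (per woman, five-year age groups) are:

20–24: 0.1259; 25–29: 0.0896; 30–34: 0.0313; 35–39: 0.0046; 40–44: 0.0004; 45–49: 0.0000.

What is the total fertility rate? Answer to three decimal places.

Sum of ASFRs = 0.1259 + 0.0896 + 0.0313 + 0.0046 + 0.0004 + 0.0000 = 0.2518
TFR = 5 × 0.2518 = 1.259

1.259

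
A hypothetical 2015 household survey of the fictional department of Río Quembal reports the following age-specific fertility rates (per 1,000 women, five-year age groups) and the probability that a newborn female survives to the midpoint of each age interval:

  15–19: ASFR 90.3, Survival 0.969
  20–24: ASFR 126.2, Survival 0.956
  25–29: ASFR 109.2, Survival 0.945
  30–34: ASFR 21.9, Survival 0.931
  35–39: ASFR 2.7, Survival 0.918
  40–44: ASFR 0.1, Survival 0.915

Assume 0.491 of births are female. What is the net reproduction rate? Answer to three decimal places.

Proportion female at birth = 0.491.
Weighting each age-specific rate by interval width and survival:
  15–19: 5 × 90.3/1000 × 0.969 = 0.43750
  20–24: 5 × 126.2/1000 × 0.956 = 0.60324
  25–29: 5 × 109.2/1000 × 0.945 = 0.51597
  30–34: 5 × 21.9/1000 × 0.931 = 0.10194
  35–39: 5 × 2.7/1000 × 0.918 = 0.01239
  40–44: 5 × 0.1/1000 × 0.915 = 0.00046
Sum = 1.67150
NRR = 0.491 × 1.67150 = 0.82071

0.821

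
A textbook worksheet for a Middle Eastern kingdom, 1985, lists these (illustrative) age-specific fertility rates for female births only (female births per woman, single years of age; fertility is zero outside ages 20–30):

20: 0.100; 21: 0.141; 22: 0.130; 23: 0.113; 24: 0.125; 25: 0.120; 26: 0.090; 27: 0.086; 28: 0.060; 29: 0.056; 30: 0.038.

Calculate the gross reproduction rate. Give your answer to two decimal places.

1.06

Sum of female ASFRs = 0.100 + 0.141 + 0.130 + 0.113 + 0.125 + 0.120 + 0.090 + 0.086 + 0.060 + 0.056 + 0.038 = 1.059
GRR = 1.059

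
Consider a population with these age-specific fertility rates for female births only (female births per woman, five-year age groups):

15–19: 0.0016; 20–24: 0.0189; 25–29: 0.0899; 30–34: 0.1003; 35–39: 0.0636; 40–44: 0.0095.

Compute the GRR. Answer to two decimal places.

Sum of female ASFRs = 0.0016 + 0.0189 + 0.0899 + 0.1003 + 0.0636 + 0.0095 = 0.2838
GRR = 5 × 0.2838 = 1.419

1.42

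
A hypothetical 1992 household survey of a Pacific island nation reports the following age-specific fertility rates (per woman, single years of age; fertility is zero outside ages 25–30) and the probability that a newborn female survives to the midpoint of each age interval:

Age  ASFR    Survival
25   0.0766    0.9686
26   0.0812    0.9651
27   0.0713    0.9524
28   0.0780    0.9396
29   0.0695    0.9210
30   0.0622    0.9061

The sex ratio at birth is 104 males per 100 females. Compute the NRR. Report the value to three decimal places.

0.203

Proportion female at birth = 100 / (100 + 104) = 0.49020.
Weighting each age-specific rate by interval width and survival:
  25: 1 × 0.0766 × 0.9686 = 0.07419
  26: 1 × 0.0812 × 0.9651 = 0.07837
  27: 1 × 0.0713 × 0.9524 = 0.06791
  28: 1 × 0.0780 × 0.9396 = 0.07329
  29: 1 × 0.0695 × 0.9210 = 0.06401
  30: 1 × 0.0622 × 0.9061 = 0.05636
Sum = 0.41413
NRR = 0.49020 × 0.41413 = 0.20301
An NRR under 1 implies long-run decline under these rates.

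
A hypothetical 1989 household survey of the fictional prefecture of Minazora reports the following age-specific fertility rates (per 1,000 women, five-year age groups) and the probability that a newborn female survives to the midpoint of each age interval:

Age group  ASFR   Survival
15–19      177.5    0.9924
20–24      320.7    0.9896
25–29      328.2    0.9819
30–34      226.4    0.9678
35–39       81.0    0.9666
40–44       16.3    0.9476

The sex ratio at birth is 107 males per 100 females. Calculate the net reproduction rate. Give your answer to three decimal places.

Proportion female at birth = 100 / (100 + 107) = 0.48309.
Weighting each age-specific rate by interval width and survival:
  15–19: 5 × 177.5/1000 × 0.9924 = 0.88076
  20–24: 5 × 320.7/1000 × 0.9896 = 1.58682
  25–29: 5 × 328.2/1000 × 0.9819 = 1.61130
  30–34: 5 × 226.4/1000 × 0.9678 = 1.09555
  35–39: 5 × 81.0/1000 × 0.9666 = 0.39147
  40–44: 5 × 16.3/1000 × 0.9476 = 0.07723
Sum = 5.64313
NRR = 0.48309 × 5.64313 = 2.72614

2.726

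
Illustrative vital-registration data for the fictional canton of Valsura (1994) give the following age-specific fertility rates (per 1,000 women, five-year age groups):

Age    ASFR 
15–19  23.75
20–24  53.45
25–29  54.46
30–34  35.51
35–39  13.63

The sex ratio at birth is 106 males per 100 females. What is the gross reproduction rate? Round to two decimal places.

Proportion female at birth = 100 / (100 + 106) = 0.48544.
Sum of ASFRs = 23.75 + 53.45 + 54.46 + 35.51 + 13.63 = 180.80
TFR = 5 × 180.80 / 1000 = 0.904
GRR = 0.48544 × 0.904 = 0.43884

0.44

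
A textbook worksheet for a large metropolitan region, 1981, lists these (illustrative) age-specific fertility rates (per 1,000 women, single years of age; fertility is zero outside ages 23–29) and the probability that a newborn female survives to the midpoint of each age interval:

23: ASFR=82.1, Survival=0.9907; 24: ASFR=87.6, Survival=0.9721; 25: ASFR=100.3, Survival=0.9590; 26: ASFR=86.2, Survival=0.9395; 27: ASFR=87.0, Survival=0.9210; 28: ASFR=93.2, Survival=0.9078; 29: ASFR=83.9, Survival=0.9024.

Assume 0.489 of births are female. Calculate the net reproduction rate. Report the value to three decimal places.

Proportion female at birth = 0.489.
Survival-weighted fertility by age (1·fₓ·Sₓ):
  23: 1 × 82.1/1000 × 0.9907 = 0.08134
  24: 1 × 87.6/1000 × 0.9721 = 0.08516
  25: 1 × 100.3/1000 × 0.9590 = 0.09619
  26: 1 × 86.2/1000 × 0.9395 = 0.08098
  27: 1 × 87.0/1000 × 0.9210 = 0.08013
  28: 1 × 93.2/1000 × 0.9078 = 0.08461
  29: 1 × 83.9/1000 × 0.9024 = 0.07571
Sum = 0.58412
NRR = 0.489 × 0.58412 = 0.28563

0.286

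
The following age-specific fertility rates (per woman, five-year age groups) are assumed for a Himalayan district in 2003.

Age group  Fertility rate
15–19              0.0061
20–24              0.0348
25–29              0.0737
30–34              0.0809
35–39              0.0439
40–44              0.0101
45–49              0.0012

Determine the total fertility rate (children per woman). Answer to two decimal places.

Sum of ASFRs = 0.0061 + 0.0348 + 0.0737 + 0.0809 + 0.0439 + 0.0101 + 0.0012 = 0.2507
TFR = 5 × 0.2507 = 1.2535

1.25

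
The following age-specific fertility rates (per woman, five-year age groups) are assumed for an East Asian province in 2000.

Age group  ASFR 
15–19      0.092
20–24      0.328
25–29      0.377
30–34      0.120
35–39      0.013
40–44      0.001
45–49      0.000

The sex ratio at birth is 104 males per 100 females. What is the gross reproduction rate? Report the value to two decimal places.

Proportion female at birth = 100 / (100 + 104) = 0.49020.
Sum of ASFRs = 0.092 + 0.328 + 0.377 + 0.120 + 0.013 + 0.001 + 0.000 = 0.931
TFR = 5 × 0.931 = 4.655
GRR = 0.49020 × 4.655 = 2.28188

2.28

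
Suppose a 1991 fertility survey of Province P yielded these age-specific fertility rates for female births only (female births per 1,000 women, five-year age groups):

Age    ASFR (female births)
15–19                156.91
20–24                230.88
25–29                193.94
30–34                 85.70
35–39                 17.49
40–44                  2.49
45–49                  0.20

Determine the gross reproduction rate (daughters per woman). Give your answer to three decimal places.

3.438

Sum of female ASFRs = 156.91 + 230.88 + 193.94 + 85.70 + 17.49 + 2.49 + 0.20 = 687.61
GRR = 5 × 687.61 / 1000 = 3.43805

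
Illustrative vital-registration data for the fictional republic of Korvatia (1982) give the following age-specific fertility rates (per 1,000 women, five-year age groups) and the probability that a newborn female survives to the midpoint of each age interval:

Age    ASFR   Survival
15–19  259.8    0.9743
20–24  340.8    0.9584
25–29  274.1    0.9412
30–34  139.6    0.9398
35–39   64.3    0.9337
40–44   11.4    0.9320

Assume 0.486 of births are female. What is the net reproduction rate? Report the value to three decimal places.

Proportion female at birth = 0.486.
Per-age-group product (5 × ASFR × survival probability):
  15–19: 5 × 259.8/1000 × 0.9743 = 1.26562
  20–24: 5 × 340.8/1000 × 0.9584 = 1.63311
  25–29: 5 × 274.1/1000 × 0.9412 = 1.28991
  30–34: 5 × 139.6/1000 × 0.9398 = 0.65598
  35–39: 5 × 64.3/1000 × 0.9337 = 0.30018
  40–44: 5 × 11.4/1000 × 0.9320 = 0.05312
Sum = 5.19792
NRR = 0.486 × 5.19792 = 2.52619

2.526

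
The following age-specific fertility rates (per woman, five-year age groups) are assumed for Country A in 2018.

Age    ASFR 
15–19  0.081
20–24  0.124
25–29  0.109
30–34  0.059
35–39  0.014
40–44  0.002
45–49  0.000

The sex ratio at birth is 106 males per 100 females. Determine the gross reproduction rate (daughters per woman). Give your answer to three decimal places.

Proportion female at birth = 100 / (100 + 106) = 0.48544.
Sum of ASFRs = 0.081 + 0.124 + 0.109 + 0.059 + 0.014 + 0.002 + 0.000 = 0.389
TFR = 5 × 0.389 = 1.945
GRR = 0.48544 × 1.945 = 0.94418

0.944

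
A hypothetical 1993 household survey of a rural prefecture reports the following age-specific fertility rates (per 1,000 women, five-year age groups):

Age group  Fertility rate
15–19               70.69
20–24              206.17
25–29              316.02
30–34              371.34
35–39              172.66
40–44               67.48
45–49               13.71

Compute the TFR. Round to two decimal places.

Sum of ASFRs = 70.69 + 206.17 + 316.02 + 371.34 + 172.66 + 67.48 + 13.71 = 1218.07
TFR = 5 × 1218.07 / 1000 = 6.09035

6.09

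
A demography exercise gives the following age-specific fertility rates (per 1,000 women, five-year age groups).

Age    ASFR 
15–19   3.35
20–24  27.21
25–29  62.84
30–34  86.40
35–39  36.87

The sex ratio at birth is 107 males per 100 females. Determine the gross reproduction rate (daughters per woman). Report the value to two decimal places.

0.52

Proportion female at birth = 100 / (100 + 107) = 0.48309.
Sum of ASFRs = 3.35 + 27.21 + 62.84 + 86.40 + 36.87 = 216.67
TFR = 5 × 216.67 / 1000 = 1.08335
GRR = 0.48309 × 1.08335 = 0.52336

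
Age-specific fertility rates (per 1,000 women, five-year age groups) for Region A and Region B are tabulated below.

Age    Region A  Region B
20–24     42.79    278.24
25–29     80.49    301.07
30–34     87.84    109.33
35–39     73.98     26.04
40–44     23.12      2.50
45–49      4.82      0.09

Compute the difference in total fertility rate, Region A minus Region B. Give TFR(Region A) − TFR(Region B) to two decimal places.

-2.02

Region A:
  Sum of ASFRs = 42.79 + 80.49 + 87.84 + 73.98 + 23.12 + 4.82 = 313.04
  TFR = 5 × 313.04 / 1000 = 1.5652
Region B:
  Sum of ASFRs = 278.24 + 301.07 + 109.33 + 26.04 + 2.50 + 0.09 = 717.27
  TFR = 5 × 717.27 / 1000 = 3.58635
Difference = 1.5652 − 3.58635 = -2.02115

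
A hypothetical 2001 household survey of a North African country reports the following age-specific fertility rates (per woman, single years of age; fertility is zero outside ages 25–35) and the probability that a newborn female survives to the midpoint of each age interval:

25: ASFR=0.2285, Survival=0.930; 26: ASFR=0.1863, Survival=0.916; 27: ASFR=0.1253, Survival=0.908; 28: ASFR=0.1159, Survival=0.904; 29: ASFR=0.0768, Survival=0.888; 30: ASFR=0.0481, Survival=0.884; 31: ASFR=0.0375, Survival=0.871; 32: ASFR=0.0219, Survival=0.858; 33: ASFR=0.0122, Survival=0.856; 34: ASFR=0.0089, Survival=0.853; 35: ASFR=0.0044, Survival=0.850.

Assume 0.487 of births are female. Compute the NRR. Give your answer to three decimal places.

0.383

Proportion female at birth = 0.487.
Per-age-group product (1 × ASFR × survival probability):
  25: 1 × 0.2285 × 0.930 = 0.21251
  26: 1 × 0.1863 × 0.916 = 0.17065
  27: 1 × 0.1253 × 0.908 = 0.11377
  28: 1 × 0.1159 × 0.904 = 0.10477
  29: 1 × 0.0768 × 0.888 = 0.06820
  30: 1 × 0.0481 × 0.884 = 0.04252
  31: 1 × 0.0375 × 0.871 = 0.03266
  32: 1 × 0.0219 × 0.858 = 0.01879
  33: 1 × 0.0122 × 0.856 = 0.01044
  34: 1 × 0.0089 × 0.853 = 0.00759
  35: 1 × 0.0044 × 0.850 = 0.00374
Sum = 0.78564
NRR = 0.487 × 0.78564 = 0.38261
An NRR under 1 implies long-run decline under these rates.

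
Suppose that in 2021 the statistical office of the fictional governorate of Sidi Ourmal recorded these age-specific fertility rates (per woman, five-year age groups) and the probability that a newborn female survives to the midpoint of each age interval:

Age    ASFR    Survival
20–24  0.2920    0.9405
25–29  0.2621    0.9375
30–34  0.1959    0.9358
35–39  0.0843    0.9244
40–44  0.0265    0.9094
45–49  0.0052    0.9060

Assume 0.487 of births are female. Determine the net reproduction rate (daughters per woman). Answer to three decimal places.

Proportion female at birth = 0.487.
Weighting each age-specific rate by interval width and survival:
  20–24: 5 × 0.2920 × 0.9405 = 1.37313
  25–29: 5 × 0.2621 × 0.9375 = 1.22859
  30–34: 5 × 0.1959 × 0.9358 = 0.91662
  35–39: 5 × 0.0843 × 0.9244 = 0.38963
  40–44: 5 × 0.0265 × 0.9094 = 0.12050
  45–49: 5 × 0.0052 × 0.9060 = 0.02356
Sum = 4.05203
NRR = 0.487 × 4.05203 = 1.97334

1.973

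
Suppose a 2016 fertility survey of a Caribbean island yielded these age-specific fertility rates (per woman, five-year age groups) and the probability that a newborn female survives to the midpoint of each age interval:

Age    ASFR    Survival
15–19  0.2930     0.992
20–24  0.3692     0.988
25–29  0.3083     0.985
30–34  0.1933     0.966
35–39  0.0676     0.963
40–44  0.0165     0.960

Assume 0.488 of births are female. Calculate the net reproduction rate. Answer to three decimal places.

Proportion female at birth = 0.488.
Survival-weighted fertility by age (5·fₓ·Sₓ):
  15–19: 5 × 0.2930 × 0.992 = 1.45328
  20–24: 5 × 0.3692 × 0.988 = 1.82385
  25–29: 5 × 0.3083 × 0.985 = 1.51838
  30–34: 5 × 0.1933 × 0.966 = 0.93364
  35–39: 5 × 0.0676 × 0.963 = 0.32549
  40–44: 5 × 0.0165 × 0.960 = 0.07920
Sum = 6.13384
NRR = 0.488 × 6.13384 = 2.99331
With NRR above 1 the population is above replacement fertility.

2.993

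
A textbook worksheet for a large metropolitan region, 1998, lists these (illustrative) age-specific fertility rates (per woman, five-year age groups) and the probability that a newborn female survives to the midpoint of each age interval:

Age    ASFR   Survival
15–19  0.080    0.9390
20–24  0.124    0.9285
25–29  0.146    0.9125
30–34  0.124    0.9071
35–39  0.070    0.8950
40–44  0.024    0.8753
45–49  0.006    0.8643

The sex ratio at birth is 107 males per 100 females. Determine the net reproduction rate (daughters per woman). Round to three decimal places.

1.268

Proportion female at birth = 100 / (100 + 107) = 0.48309.
Per-age-group product (5 × ASFR × survival probability):
  15–19: 5 × 0.080 × 0.9390 = 0.37560
  20–24: 5 × 0.124 × 0.9285 = 0.57567
  25–29: 5 × 0.146 × 0.9125 = 0.66613
  30–34: 5 × 0.124 × 0.9071 = 0.56240
  35–39: 5 × 0.070 × 0.8950 = 0.31325
  40–44: 5 × 0.024 × 0.8753 = 0.10504
  45–49: 5 × 0.006 × 0.8643 = 0.02593
Sum = 2.62402
NRR = 0.48309 × 2.62402 = 1.26764
NRR > 1, so each generation more than replaces itself.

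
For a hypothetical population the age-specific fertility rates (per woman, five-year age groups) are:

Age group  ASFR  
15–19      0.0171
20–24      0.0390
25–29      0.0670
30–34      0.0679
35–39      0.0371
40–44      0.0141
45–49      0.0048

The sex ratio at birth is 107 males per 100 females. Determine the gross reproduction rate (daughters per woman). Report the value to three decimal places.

Proportion female at birth = 100 / (100 + 107) = 0.48309.
Sum of ASFRs = 0.0171 + 0.0390 + 0.0670 + 0.0679 + 0.0371 + 0.0141 + 0.0048 = 0.2470
TFR = 5 × 0.2470 = 1.235
GRR = 0.48309 × 1.235 = 0.59662

0.597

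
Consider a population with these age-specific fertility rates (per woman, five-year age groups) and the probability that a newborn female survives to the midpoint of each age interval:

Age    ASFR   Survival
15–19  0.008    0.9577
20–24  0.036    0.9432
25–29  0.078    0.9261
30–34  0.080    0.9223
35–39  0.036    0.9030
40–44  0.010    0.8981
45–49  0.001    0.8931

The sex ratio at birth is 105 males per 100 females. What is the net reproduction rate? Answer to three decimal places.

Proportion female at birth = 100 / (100 + 105) = 0.48780.
Weighting each age-specific rate by interval width and survival:
  15–19: 5 × 0.008 × 0.9577 = 0.03831
  20–24: 5 × 0.036 × 0.9432 = 0.16978
  25–29: 5 × 0.078 × 0.9261 = 0.36118
  30–34: 5 × 0.080 × 0.9223 = 0.36892
  35–39: 5 × 0.036 × 0.9030 = 0.16254
  40–44: 5 × 0.010 × 0.8981 = 0.04491
  45–49: 5 × 0.001 × 0.8931 = 0.00447
Sum = 1.15011
NRR = 0.48780 × 1.15011 = 0.56102
NRR < 1, so the cohort does not fully replace itself.

0.561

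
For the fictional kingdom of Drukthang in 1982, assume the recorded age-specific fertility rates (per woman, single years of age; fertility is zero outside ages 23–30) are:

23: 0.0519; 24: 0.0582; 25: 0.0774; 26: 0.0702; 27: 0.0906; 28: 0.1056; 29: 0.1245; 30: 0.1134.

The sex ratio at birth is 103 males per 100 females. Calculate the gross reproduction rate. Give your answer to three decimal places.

Proportion female at birth = 100 / (100 + 103) = 0.49261.
Sum of ASFRs = 0.0519 + 0.0582 + 0.0774 + 0.0702 + 0.0906 + 0.1056 + 0.1245 + 0.1134 = 0.6918
TFR = 0.6918
GRR = 0.49261 × 0.6918 = 0.34079

0.341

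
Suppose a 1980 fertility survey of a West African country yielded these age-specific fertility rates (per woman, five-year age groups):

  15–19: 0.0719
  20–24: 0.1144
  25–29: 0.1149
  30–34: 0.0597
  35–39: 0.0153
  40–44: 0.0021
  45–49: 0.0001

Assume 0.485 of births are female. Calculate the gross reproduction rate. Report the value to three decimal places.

Proportion female at birth = 0.485.
Sum of ASFRs = 0.0719 + 0.1144 + 0.1149 + 0.0597 + 0.0153 + 0.0021 + 0.0001 = 0.3784
TFR = 5 × 0.3784 = 1.892
GRR = 0.485 × 1.892 = 0.91762

0.918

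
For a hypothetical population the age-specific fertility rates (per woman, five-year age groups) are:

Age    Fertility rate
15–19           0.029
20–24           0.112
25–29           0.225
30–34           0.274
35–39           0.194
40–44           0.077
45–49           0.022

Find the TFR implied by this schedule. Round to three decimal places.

4.665

Sum of ASFRs = 0.029 + 0.112 + 0.225 + 0.274 + 0.194 + 0.077 + 0.022 = 0.933
TFR = 5 × 0.933 = 4.665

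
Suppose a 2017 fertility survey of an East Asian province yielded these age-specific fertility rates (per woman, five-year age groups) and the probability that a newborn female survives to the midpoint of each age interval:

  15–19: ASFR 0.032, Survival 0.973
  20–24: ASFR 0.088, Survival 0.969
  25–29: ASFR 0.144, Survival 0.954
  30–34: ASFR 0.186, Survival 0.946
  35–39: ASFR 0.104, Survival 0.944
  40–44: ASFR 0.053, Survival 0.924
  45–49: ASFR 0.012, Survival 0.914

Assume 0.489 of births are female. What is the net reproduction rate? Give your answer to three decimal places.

Proportion female at birth = 0.489.
Survival-weighted fertility by age (5·fₓ·Sₓ):
  15–19: 5 × 0.032 × 0.973 = 0.15568
  20–24: 5 × 0.088 × 0.969 = 0.42636
  25–29: 5 × 0.144 × 0.954 = 0.68688
  30–34: 5 × 0.186 × 0.946 = 0.87978
  35–39: 5 × 0.104 × 0.944 = 0.49088
  40–44: 5 × 0.053 × 0.924 = 0.24486
  45–49: 5 × 0.012 × 0.914 = 0.05484
Sum = 2.93928
NRR = 0.489 × 2.93928 = 1.43731

1.437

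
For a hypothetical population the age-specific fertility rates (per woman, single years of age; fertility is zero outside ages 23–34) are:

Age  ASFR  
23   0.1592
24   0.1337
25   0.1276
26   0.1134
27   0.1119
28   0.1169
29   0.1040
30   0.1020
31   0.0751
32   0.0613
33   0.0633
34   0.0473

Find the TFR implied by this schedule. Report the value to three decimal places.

1.216

Sum of ASFRs = 0.1592 + 0.1337 + 0.1276 + 0.1134 + 0.1119 + 0.1169 + 0.1040 + 0.1020 + 0.0751 + 0.0613 + 0.0633 + 0.0473 = 1.2157
TFR = 1.2157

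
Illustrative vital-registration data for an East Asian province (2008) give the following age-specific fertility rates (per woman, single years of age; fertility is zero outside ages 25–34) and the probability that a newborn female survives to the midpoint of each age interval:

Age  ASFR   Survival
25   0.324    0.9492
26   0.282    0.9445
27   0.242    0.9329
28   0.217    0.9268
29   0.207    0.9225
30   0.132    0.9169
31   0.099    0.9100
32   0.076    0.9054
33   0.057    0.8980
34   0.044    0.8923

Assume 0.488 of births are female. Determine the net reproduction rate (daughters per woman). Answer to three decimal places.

Proportion female at birth = 0.488.
Each age group contributes 1 × ASFR × survival:
  25: 1 × 0.324 × 0.9492 = 0.30754
  26: 1 × 0.282 × 0.9445 = 0.26635
  27: 1 × 0.242 × 0.9329 = 0.22576
  28: 1 × 0.217 × 0.9268 = 0.20112
  29: 1 × 0.207 × 0.9225 = 0.19096
  30: 1 × 0.132 × 0.9169 = 0.12103
  31: 1 × 0.099 × 0.9100 = 0.09009
  32: 1 × 0.076 × 0.9054 = 0.06881
  33: 1 × 0.057 × 0.8980 = 0.05119
  34: 1 × 0.044 × 0.8923 = 0.03926
Sum = 1.56211
NRR = 0.488 × 1.56211 = 0.76231
With NRR below 1 the population is below replacement fertility.

0.762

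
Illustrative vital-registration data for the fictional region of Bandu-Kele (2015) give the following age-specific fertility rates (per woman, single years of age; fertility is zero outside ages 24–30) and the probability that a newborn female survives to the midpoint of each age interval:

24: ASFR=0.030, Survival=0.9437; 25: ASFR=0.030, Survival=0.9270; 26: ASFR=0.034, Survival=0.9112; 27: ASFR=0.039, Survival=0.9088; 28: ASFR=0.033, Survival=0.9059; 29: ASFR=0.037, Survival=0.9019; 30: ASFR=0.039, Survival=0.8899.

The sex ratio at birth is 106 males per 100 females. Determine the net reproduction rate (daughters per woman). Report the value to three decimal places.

Proportion female at birth = 100 / (100 + 106) = 0.48544.
Survival-weighted fertility by age (1·fₓ·Sₓ):
  24: 1 × 0.030 × 0.9437 = 0.02831
  25: 1 × 0.030 × 0.9270 = 0.02781
  26: 1 × 0.034 × 0.9112 = 0.03098
  27: 1 × 0.039 × 0.9088 = 0.03544
  28: 1 × 0.033 × 0.9059 = 0.02989
  29: 1 × 0.037 × 0.9019 = 0.03337
  30: 1 × 0.039 × 0.8899 = 0.03471
Sum = 0.22051
NRR = 0.48544 × 0.22051 = 0.10704
NRR < 1, so the cohort does not fully replace itself.

0.107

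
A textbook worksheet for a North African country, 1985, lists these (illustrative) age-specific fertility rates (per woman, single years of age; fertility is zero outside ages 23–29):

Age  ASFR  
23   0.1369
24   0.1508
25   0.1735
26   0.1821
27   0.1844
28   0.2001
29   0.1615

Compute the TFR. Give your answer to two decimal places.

1.19

Sum of ASFRs = 0.1369 + 0.1508 + 0.1735 + 0.1821 + 0.1844 + 0.2001 + 0.1615 = 1.1893
TFR = 1.1893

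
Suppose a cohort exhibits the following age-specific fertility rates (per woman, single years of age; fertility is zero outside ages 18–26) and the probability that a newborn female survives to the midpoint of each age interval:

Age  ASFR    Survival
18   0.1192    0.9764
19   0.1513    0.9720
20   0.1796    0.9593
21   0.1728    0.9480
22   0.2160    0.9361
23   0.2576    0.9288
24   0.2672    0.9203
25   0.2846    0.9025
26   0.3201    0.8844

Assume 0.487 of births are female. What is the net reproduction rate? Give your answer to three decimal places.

Proportion female at birth = 0.487.
Each age group contributes 1 × ASFR × survival:
  18: 1 × 0.1192 × 0.9764 = 0.11639
  19: 1 × 0.1513 × 0.9720 = 0.14706
  20: 1 × 0.1796 × 0.9593 = 0.17229
  21: 1 × 0.1728 × 0.9480 = 0.16381
  22: 1 × 0.2160 × 0.9361 = 0.20220
  23: 1 × 0.2576 × 0.9288 = 0.23926
  24: 1 × 0.2672 × 0.9203 = 0.24590
  25: 1 × 0.2846 × 0.9025 = 0.25685
  26: 1 × 0.3201 × 0.8844 = 0.28310
Sum = 1.82686
NRR = 0.487 × 1.82686 = 0.88968

0.890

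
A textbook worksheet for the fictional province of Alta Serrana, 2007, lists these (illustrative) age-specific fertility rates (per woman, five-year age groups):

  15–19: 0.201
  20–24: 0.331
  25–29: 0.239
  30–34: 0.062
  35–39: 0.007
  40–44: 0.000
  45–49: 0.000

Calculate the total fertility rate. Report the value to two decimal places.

Sum of ASFRs = 0.201 + 0.331 + 0.239 + 0.062 + 0.007 + 0.000 + 0.000 = 0.840
TFR = 5 × 0.840 = 4.2

4.20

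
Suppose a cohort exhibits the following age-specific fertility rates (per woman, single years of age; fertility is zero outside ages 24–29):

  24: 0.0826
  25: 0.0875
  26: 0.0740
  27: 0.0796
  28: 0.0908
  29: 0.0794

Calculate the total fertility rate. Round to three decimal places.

Sum of ASFRs = 0.0826 + 0.0875 + 0.0740 + 0.0796 + 0.0908 + 0.0794 = 0.4939
TFR = 0.4939

0.494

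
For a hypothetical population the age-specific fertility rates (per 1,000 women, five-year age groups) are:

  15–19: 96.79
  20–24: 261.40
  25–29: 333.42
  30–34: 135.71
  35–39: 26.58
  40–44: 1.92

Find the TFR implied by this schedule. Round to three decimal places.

4.279

Sum of ASFRs = 96.79 + 261.40 + 333.42 + 135.71 + 26.58 + 1.92 = 855.82
TFR = 5 × 855.82 / 1000 = 4.2791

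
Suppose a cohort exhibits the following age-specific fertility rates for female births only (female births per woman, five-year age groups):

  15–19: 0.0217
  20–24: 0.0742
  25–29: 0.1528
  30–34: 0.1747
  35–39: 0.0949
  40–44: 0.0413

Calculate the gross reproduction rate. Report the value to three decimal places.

2.798

Sum of female ASFRs = 0.0217 + 0.0742 + 0.1528 + 0.1747 + 0.0949 + 0.0413 = 0.5596
GRR = 5 × 0.5596 = 2.798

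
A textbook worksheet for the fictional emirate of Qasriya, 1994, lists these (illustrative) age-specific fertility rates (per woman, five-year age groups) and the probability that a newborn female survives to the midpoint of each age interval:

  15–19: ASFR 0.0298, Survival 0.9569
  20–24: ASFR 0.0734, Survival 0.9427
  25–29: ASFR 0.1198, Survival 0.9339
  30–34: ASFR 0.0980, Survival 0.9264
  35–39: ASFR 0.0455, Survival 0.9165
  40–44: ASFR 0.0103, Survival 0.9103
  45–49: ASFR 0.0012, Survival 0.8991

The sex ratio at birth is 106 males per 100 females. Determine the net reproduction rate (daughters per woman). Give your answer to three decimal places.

Proportion female at birth = 100 / (100 + 106) = 0.48544.
Survival-weighted fertility by age (5·fₓ·Sₓ):
  15–19: 5 × 0.0298 × 0.9569 = 0.14258
  20–24: 5 × 0.0734 × 0.9427 = 0.34597
  25–29: 5 × 0.1198 × 0.9339 = 0.55941
  30–34: 5 × 0.0980 × 0.9264 = 0.45394
  35–39: 5 × 0.0455 × 0.9165 = 0.20850
  40–44: 5 × 0.0103 × 0.9103 = 0.04688
  45–49: 5 × 0.0012 × 0.8991 = 0.00539
Sum = 1.76267
NRR = 0.48544 × 1.76267 = 0.85567
An NRR under 1 implies long-run decline under these rates.

0.856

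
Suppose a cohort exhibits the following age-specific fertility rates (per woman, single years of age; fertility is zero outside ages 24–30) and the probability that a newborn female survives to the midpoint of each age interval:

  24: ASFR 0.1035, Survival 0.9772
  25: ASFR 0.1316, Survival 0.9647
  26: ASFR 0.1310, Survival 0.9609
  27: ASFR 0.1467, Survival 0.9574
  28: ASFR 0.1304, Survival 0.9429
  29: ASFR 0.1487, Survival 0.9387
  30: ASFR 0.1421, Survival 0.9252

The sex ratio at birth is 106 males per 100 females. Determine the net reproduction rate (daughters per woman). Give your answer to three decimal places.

0.431

Proportion female at birth = 100 / (100 + 106) = 0.48544.
Each age group contributes 1 × ASFR × survival:
  24: 1 × 0.1035 × 0.9772 = 0.10114
  25: 1 × 0.1316 × 0.9647 = 0.12695
  26: 1 × 0.1310 × 0.9609 = 0.12588
  27: 1 × 0.1467 × 0.9574 = 0.14045
  28: 1 × 0.1304 × 0.9429 = 0.12295
  29: 1 × 0.1487 × 0.9387 = 0.13958
  30: 1 × 0.1421 × 0.9252 = 0.13147
Sum = 0.88842
NRR = 0.48544 × 0.88842 = 0.43127
With NRR below 1 the population is below replacement fertility.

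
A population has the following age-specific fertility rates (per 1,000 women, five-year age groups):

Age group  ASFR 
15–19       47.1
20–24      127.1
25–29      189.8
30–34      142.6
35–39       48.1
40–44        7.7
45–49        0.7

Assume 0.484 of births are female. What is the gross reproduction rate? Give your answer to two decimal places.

1.36

Proportion female at birth = 0.484.
Sum of ASFRs = 47.1 + 127.1 + 189.8 + 142.6 + 48.1 + 7.7 + 0.7 = 563.1
TFR = 5 × 563.1 / 1000 = 2.8155
GRR = 0.484 × 2.8155 = 1.36270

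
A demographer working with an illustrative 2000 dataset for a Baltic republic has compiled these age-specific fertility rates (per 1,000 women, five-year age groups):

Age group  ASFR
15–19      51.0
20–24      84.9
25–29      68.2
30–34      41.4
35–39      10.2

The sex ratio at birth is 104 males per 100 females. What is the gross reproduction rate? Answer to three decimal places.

0.627

Proportion female at birth = 100 / (100 + 104) = 0.49020.
Sum of ASFRs = 51.0 + 84.9 + 68.2 + 41.4 + 10.2 = 255.7
TFR = 5 × 255.7 / 1000 = 1.2785
GRR = 0.49020 × 1.2785 = 0.62672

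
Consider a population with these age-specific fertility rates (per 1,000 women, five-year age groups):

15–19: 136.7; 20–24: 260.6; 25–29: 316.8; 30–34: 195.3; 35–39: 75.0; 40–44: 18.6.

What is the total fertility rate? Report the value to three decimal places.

Sum of ASFRs = 136.7 + 260.6 + 316.8 + 195.3 + 75.0 + 18.6 = 1003.0
TFR = 5 × 1003.0 / 1000 = 5.015

5.015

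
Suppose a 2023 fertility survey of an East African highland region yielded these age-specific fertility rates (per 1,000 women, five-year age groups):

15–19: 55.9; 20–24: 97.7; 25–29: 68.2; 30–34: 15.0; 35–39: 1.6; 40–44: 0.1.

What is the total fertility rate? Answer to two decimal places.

Sum of ASFRs = 55.9 + 97.7 + 68.2 + 15.0 + 1.6 + 0.1 = 238.5
TFR = 5 × 238.5 / 1000 = 1.1925

1.19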